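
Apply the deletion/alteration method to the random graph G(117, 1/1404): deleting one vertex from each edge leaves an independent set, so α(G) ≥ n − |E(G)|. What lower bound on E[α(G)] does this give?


E[|E(G)|] = C(117, 2)·p = 6786 · (1/1404) = 29/6.
E[α(G)] ≥ n − E[|E(G)|] = 117 − 29/6 = 673/6.
Numerically: ≈ 112.16667.
(This is only a lower bound; the true E[α(G)] may be larger.)

E[α(G)] ≥ 673/6 ≈ 112.16667.


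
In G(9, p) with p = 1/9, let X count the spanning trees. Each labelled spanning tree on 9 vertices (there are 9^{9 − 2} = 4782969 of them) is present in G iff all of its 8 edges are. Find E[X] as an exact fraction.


K_9 has 9^{9 − 2} = 4782969 labelled spanning trees.
For each such spanning tree H, let X_H = 1 if all 8 edges of H are present in G. Then P[X_H = 1] = p^{8} = (1/9)^{8} = 1/43046721.
By linearity: E[X] = Σ_H E[X_H] = 4782969 · p^{8} = 4782969 · 1/43046721 = 1/9.
Numerically: E[X] ≈ 0.111111.

E[X] = 4782969 · (1/9)^{8} = 1/9 ≈ 0.111111.


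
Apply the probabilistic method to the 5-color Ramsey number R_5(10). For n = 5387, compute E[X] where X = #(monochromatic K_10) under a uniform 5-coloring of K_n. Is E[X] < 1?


E[X] = C(5387, 10) · 5^{1 − 45} = 5624406917627224603154306376491 · 5^{−44} = 5624406917627224603154306376491/5684341886080801486968994140625.
As a reduced fraction: E[X] = 5624406917627224603154306376491/5684341886080801486968994140625 ≈ 0.989.
Is E[X] < 1? YES.
Since E[X] < 1, there exists a 5-coloring of K_{5387} with no monochromatic K_10; hence R_5(10) > 5387.

E[X] = 5624406917627224603154306376491/5684341886080801486968994140625 ≈ 0.989; E[X] < 1, so R_5(10) > 5387.


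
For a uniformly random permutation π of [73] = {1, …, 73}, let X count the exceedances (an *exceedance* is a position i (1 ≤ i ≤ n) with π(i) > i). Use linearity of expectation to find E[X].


Write X = Σ_{i=1}^{73} X_i, where X_i = 1_{π(i) > i}.
For each fixed i, π(i) is uniform over {1, …, 73} (marginal of a uniform permutation), so P[π(i) > i] = (n − i)/n. Summing: Σ_{i=1}^{73} (n − i)/n = (0 + 1 + … + 72)/73 = 73(73 − 1)/(2·73) = (73 − 1)/2.
Hence E[X] = Σ_{i=1}^{73} (73 − i)/73 = 36 ≈ 36.00000.

E[X] = 36 = 36.00000.


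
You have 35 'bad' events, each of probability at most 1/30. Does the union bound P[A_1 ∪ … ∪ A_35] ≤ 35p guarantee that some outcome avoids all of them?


Union bound: P[∪_{i=1}^{35} A_i] ≤ Σ_i P[A_i] ≤ 35·p = 35·(1/30) = 7/6.
Numerically: 7/6 ≈ 1.166667.
Is 7/6 < 1? NO.
Since the bound 7/6 is ≥ 1, the union bound is uninformative here; it does NOT by itself certify existence.

35·p = 7/6 ≈ 1.166667; existence NOT certified by the union bound.


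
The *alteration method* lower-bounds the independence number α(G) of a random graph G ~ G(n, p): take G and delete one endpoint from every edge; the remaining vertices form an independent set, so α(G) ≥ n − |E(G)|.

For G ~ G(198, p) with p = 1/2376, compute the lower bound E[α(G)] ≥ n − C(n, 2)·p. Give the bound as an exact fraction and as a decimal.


E[|E(G)|] = C(198, 2)·p = 19503 · (1/2376) = 197/24.
E[α(G)] ≥ n − E[|E(G)|] = 198 − 197/24 = 4555/24.
Numerically: ≈ 189.792.
(This is only a lower bound; the true E[α(G)] may be larger.)

E[α(G)] ≥ 4555/24 ≈ 189.792.


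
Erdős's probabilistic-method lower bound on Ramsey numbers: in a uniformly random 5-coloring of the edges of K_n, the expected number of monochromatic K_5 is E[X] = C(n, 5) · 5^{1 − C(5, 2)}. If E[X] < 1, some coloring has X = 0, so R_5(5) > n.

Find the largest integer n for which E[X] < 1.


We need C(n, 5) · 5^{1 − 10} < 1, i.e. C(n, 5) < 5^{10 − 1} = 1953125.
Check values of n near the boundary:
  n = 47: C(47, 5) = 1533939; 1533939 < 1953125? YES
  n = 48: C(48, 5) = 1712304; 1712304 < 1953125? YES
  n = 49: C(49, 5) = 1906884; 1906884 < 1953125? YES
  n = 50: C(50, 5) = 2118760; 2118760 < 1953125? NO
The largest n with C(n, 5) < 1953125 is n = 49 (where E[X] = 1906884/1953125 ≈ 0.97632). Hence R_5(5) > 49, i.e. R_5(5) ≥ 50.

Largest n = 49; hence R_5(5) > 49.


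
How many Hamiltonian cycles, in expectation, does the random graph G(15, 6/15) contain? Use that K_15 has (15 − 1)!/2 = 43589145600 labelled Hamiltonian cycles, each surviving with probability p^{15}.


K_15 has (15 − 1)!/2 = 43589145600 labelled Hamiltonian cycles.
For each such Hamiltonian cycle H, let X_H = 1 if all 15 edges of H are present in G. Then P[X_H = 1] = p^{15} = (2/5)^{15} = 32768/30517578125.
Summing the indicators: E[X] = Σ_H E[X_H] = 43589145600 · p^{15} = 43589145600 · 32768/30517578125 = 57133164920832/1220703125.
Numerically: E[X] ≈ 46803.

E[X] = 43589145600 · (2/5)^{15} = 57133164920832/1220703125 ≈ 46803.


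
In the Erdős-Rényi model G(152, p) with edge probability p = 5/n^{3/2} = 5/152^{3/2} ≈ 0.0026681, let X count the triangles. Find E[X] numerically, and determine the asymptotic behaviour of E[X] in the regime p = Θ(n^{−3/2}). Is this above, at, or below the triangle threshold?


Number of potential triangles: C(152, 3) = 573800.
Each occurs with probability p³ ≈ (0.0026681)³ ≈ 1.8993888e-08.
By linearity: E[X] = C(152, 3)·p³ ≈ 573800 · 1.8993888e-08 ≈ 0.01090.
Since α = 3/2 > 1, p = c/n^{3/2} = o(1/n) is below the triangle threshold p ~ 1/n. Asymptotically E[X] ~ (c³/6)·n^{3(1−α)} = (5³/6)·n^{-1.5} → 0, so by Markov's inequality G has no triangles w.h.p.

E[X] ≈ 0.01090; in regime p = Θ(1/n^{3/2}) E[X] tends to 0 (below the triangle threshold p ~ 1/n).


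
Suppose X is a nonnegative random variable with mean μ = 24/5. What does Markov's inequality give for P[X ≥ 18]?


μ = E[X] = 24/5, a = 18.
Markov: P[X ≥ 18] ≤ μ/a = (24/5)/18 = 4/15.
Numerically: ≈ 0.267.
(Since a = 18 > μ = 4.800, the bound 4/15 is < 1 and informative.)

P[X ≥ 18] ≤ 4/15 ≈ 0.267.


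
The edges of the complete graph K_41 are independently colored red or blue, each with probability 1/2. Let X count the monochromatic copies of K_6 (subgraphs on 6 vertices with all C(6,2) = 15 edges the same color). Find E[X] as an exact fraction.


Let X = Σ_S X_S over the C(41, 6) = 4496388 subsets S of size 6, where X_S = 1 if the K_6 on S is monochromatic.
For a fixed S, the K_6 on S has C(6, 2) = 15 edges. P[all 15 edges red] = (1/2)^15, and likewise for blue, so P[monochromatic] = 2·(1/2)^15 = 2^{1 − 15} = 1/16384.
By linearity of expectation: E[X] = C(41, 6) · 2^{1 − 15} = 4496388 · 1/16384 = 1124097/4096.
Numerically: E[X] ≈ 274.4377.

E[X] = C(41,6)·2^(1−C(6,2)) = 1124097/4096 ≈ 274.4377.


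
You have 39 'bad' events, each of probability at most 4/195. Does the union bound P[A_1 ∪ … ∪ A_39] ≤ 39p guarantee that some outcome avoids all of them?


Union bound: P[∪_{i=1}^{39} A_i] ≤ Σ_i P[A_i] ≤ 39·p = 39·(4/195) = 4/5.
Numerically: 4/5 ≈ 0.8000.
Is 4/5 < 1? YES.
Since P[∪ A_i] ≤ 4/5 < 1, the complement has P[∩ A_i^c] ≥ 1 − 4/5 = 1/5 > 0, so some outcome avoids every A_i.

39·p = 4/5 ≈ 0.8000; existence CERTIFIED by the union bound.


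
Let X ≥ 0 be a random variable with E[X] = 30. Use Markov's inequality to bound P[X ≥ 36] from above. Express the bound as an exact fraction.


μ = E[X] = 30, a = 36.
Markov: P[X ≥ 36] ≤ μ/a = (30)/36 = 5/6.
Numerically: ≈ 0.8333.
(Since a = 36 > μ = 30.0000, the bound 5/6 is < 1 and informative.)

P[X ≥ 36] ≤ 5/6 ≈ 0.8333.


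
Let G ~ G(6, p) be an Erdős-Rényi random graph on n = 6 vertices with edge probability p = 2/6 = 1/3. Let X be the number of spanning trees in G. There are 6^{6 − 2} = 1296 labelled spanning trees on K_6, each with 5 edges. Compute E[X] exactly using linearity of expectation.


K_6 has 6^{6 − 2} = 1296 labelled spanning trees.
For each such spanning tree H, let X_H = 1 if all 5 edges of H are present in G. Then P[X_H = 1] = p^{5} = (1/3)^{5} = 1/243.
By linearity: E[X] = Σ_H E[X_H] = 1296 · p^{5} = 1296 · 1/243 = 16/3.
Numerically: E[X] ≈ 5.333.

E[X] = 1296 · (1/3)^{5} = 16/3 ≈ 5.333.


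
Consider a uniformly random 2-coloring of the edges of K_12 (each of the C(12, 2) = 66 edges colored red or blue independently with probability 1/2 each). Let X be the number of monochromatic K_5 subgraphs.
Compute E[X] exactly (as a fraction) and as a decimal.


Let X = Σ_S X_S over the C(12, 5) = 792 subsets S of size 5, where X_S = 1 if the K_5 on S is monochromatic.
For a fixed S, the K_5 on S has C(5, 2) = 10 edges. P[all 10 edges red] = (1/2)^10, and likewise for blue, so P[monochromatic] = 2·(1/2)^10 = 2^{1 − 10} = 1/512.
Summing: E[X] = C(12, 5) · 2^{1 − 10} = 792 · 1/512 = 99/64.
Numerically: E[X] ≈ 1.5469.

E[X] = C(12,5)·2^(1−C(5,2)) = 99/64 ≈ 1.5469.


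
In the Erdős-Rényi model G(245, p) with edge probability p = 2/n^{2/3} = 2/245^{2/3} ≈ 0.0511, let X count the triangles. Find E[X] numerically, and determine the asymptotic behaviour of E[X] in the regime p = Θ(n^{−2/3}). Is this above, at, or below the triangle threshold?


Number of potential triangles: C(245, 3) = 2421090.
Each occurs with probability p³ ≈ (0.0511)³ ≈ 1.33278e-04.
By linearity: E[X] = C(245, 3)·p³ ≈ 2421090 · 1.33278e-04 ≈ 322.678.
Since α = 2/3 < 1, p = c/n^{2/3} ≫ 1/n is above the triangle threshold p ~ 1/n. Asymptotically E[X] ~ (c³/6)·n^{3(1−α)} = (2³/6)·n^{1} → ∞; triangles are abundant w.h.p.

E[X] ≈ 322.678; in regime p = Θ(1/n^{2/3}) E[X] diverges (above the triangle threshold p ~ 1/n).


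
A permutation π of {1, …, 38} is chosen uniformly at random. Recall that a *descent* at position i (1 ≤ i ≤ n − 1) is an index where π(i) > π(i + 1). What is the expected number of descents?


Write X = Σ X_I over i = 1, …, 37, with X_I the indicator of one descent.
There are 37 indicators.
For each fixed i, the pair (π(i), π(i+1)) is a uniformly random ordered pair of distinct values from {1, …, 38}; by symmetry P[π(i) > π(i+1)] = 1/2.
By linearity: E[X] = 37 · (1/2) = (38 − 1) · (1/2) = 37/2 ≈ 18.50000.

E[X] = 37/2 = 18.50000.


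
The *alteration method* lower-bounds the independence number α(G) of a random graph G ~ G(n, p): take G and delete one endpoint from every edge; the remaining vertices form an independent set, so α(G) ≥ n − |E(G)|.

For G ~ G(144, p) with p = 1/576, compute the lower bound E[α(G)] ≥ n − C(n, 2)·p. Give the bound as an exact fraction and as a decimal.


E[|E(G)|] = C(144, 2)·p = 10296 · (1/576) = 143/8.
E[α(G)] ≥ n − E[|E(G)|] = 144 − 143/8 = 1009/8.
Numerically: ≈ 126.12500.
(This is only a lower bound; the true E[α(G)] may be larger.)

E[α(G)] ≥ 1009/8 ≈ 126.12500.


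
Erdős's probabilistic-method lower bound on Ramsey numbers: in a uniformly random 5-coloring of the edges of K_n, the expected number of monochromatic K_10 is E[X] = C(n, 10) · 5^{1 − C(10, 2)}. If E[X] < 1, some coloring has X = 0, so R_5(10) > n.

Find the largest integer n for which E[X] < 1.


We need C(n, 10) · 5^{1 − 45} < 1, i.e. C(n, 10) < 5^{45 − 1} = 5684341886080801486968994140625.
Check values of n near the boundary:
  n = 5390: C(5390, 10) = 5655833965919099070255434039753; 5655833965919099070255434039753 < 5684341886080801486968994140625? YES
  n = 5391: C(5391, 10) = 5666344714787188828795213697883; 5666344714787188828795213697883 < 5684341886080801486968994140625? YES
  n = 5392: C(5392, 10) = 5676873040158402483252283957448; 5676873040158402483252283957448 < 5684341886080801486968994140625? YES
  n = 5393: C(5393, 10) = 5687418968154238267170642278008; 5687418968154238267170642278008 < 5684341886080801486968994140625? NO
  n = 5394: C(5394, 10) = 5697982524930156243149785372878; 5697982524930156243149785372878 < 5684341886080801486968994140625? NO
The largest n with C(n, 10) < 5684341886080801486968994140625 is n = 5392 (where E[X] = 5676873040158402483252283957448/5684341886080801486968994140625 ≈ 0.99869). Hence R_5(10) > 5392, i.e. R_5(10) ≥ 5393.

Largest n = 5392; hence R_5(10) > 5392.


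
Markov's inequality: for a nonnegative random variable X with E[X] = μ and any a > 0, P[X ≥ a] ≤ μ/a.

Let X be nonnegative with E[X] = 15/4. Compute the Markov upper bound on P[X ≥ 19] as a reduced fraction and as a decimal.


μ = E[X] = 15/4, a = 19.
Markov: P[X ≥ 19] ≤ μ/a = (15/4)/19 = 15/76.
Numerically: ≈ 0.197.
(Since a = 19 > μ = 3.750, the bound 15/76 is < 1 and informative.)

P[X ≥ 19] ≤ 15/76 ≈ 0.197.


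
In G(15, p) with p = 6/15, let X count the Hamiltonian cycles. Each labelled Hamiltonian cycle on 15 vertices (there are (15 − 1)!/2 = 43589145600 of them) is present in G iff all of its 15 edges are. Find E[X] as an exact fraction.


K_15 has (15 − 1)!/2 = 43589145600 labelled Hamiltonian cycles.
For each such Hamiltonian cycle H, let X_H = 1 if all 15 edges of H are present in G. Then P[X_H = 1] = p^{15} = (2/5)^{15} = 32768/30517578125.
By linearity: E[X] = Σ_H E[X_H] = 43589145600 · p^{15} = 43589145600 · 32768/30517578125 = 57133164920832/1220703125.
Numerically: E[X] ≈ 46803.5.

E[X] = 43589145600 · (2/5)^{15} = 57133164920832/1220703125 ≈ 46803.5.


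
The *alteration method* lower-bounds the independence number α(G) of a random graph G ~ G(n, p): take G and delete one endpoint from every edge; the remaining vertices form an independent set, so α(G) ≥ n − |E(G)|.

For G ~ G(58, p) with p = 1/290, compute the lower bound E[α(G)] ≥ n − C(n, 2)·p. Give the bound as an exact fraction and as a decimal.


E[|E(G)|] = C(58, 2)·p = 1653 · (1/290) = 57/10.
E[α(G)] ≥ n − E[|E(G)|] = 58 − 57/10 = 523/10.
Numerically: ≈ 52.3000.
(This is only a lower bound; the true E[α(G)] may be larger.)

E[α(G)] ≥ 523/10 ≈ 52.3000.


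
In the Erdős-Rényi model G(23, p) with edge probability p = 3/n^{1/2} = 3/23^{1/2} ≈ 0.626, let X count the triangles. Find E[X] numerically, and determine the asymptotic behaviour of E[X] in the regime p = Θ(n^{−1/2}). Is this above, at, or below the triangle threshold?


Number of potential triangles: C(23, 3) = 1771.
Each occurs with probability p³ ≈ (0.626)³ ≈ 2.44778e-01.
By linearity: E[X] = C(23, 3)·p³ ≈ 1771 · 2.44778e-01 ≈ 433.501.
Since α = 1/2 < 1, p = c/n^{1/2} ≫ 1/n is above the triangle threshold p ~ 1/n. Asymptotically E[X] ~ (c³/6)·n^{3(1−α)} = (3³/6)·n^{1.5} → ∞; triangles are abundant w.h.p.

E[X] ≈ 433.501; in regime p = Θ(1/n^{1/2}) E[X] diverges (above the triangle threshold p ~ 1/n).


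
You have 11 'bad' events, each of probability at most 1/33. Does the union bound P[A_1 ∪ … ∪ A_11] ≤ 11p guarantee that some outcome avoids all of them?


Union bound: P[∪_{i=1}^{11} A_i] ≤ Σ_i P[A_i] ≤ 11·p = 11·(1/33) = 1/3.
Numerically: 1/3 ≈ 0.333333.
Is 1/3 < 1? YES.
Since P[∪ A_i] ≤ 1/3 < 1, the complement has P[∩ A_i^c] ≥ 1 − 1/3 = 2/3 > 0, so some outcome avoids every A_i.

11·p = 1/3 ≈ 0.333333; existence CERTIFIED by the union bound.


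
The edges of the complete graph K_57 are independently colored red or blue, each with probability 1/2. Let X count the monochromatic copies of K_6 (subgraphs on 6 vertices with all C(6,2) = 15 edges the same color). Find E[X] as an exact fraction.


Let X = Σ_S X_S over the C(57, 6) = 36288252 subsets S of size 6, where X_S = 1 if the K_6 on S is monochromatic.
For a fixed S, the K_6 on S has C(6, 2) = 15 edges. P[all 15 edges red] = (1/2)^15, and likewise for blue, so P[monochromatic] = 2·(1/2)^15 = 2^{1 − 15} = 1/16384.
By linearity: E[X] = C(57, 6) · 2^{1 − 15} = 36288252 · 1/16384 = 9072063/4096.
Numerically: E[X] ≈ 2214.859.

E[X] = C(57,6)·2^(1−C(6,2)) = 9072063/4096 ≈ 2214.859.


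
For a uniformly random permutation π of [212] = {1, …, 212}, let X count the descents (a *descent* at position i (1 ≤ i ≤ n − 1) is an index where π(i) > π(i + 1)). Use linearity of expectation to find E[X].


Write X = Σ X_I over i = 1, …, 211, with X_I the indicator of one descent.
There are 211 indicators.
For each fixed i, the pair (π(i), π(i+1)) is a uniformly random ordered pair of distinct values from {1, …, 212}; by symmetry P[π(i) > π(i+1)] = 1/2.
By linearity: E[X] = 211 · (1/2) = (212 − 1) · (1/2) = 211/2 ≈ 105.500.

E[X] = 211/2 = 105.500.


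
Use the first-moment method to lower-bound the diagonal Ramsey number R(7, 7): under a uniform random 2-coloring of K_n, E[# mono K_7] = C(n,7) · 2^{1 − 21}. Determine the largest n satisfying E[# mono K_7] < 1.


We need C(n, 7) · 2^{1 − 21} < 1, i.e. C(n, 7) < 2^{21 − 1} = 1048576.
Check values of n near the boundary:
  n = 22: C(22, 7) = 170544; 170544 < 1048576? YES
  n = 23: C(23, 7) = 245157; 245157 < 1048576? YES
  n = 24: C(24, 7) = 346104; 346104 < 1048576? YES
  n = 25: C(25, 7) = 480700; 480700 < 1048576? YES
  n = 26: C(26, 7) = 657800; 657800 < 1048576? YES
  n = 27: C(27, 7) = 888030; 888030 < 1048576? YES
  n = 28: C(28, 7) = 1184040; 1184040 < 1048576? NO
The largest n with C(n, 7) < 1048576 is n = 27 (where E[X] = 444015/524288 ≈ 0.8468914). Hence R(7, 7) > 27, i.e. R(7, 7) ≥ 28.

Largest n = 27; hence R(7, 7) > 27.


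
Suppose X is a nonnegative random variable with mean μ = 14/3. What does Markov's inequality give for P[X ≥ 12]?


μ = E[X] = 14/3, a = 12.
Markov: P[X ≥ 12] ≤ μ/a = (14/3)/12 = 7/18.
Numerically: ≈ 0.3889.
(Since a = 12 > μ = 4.6667, the bound 7/18 is < 1 and informative.)

P[X ≥ 12] ≤ 7/18 ≈ 0.3889.


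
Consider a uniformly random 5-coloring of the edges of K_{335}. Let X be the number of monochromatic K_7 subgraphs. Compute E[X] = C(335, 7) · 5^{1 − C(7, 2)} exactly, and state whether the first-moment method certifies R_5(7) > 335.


E[X] = C(335, 7) · 5^{1 − 21} = 88202498238195 · 5^{−20} = 88202498238195/95367431640625.
As a reduced fraction: E[X] = 17640499647639/19073486328125 ≈ 0.92487.
Is E[X] < 1? YES.
Since E[X] < 1, there exists a 5-coloring of K_{335} with no monochromatic K_7; hence R_5(7) > 335.

E[X] = 17640499647639/19073486328125 ≈ 0.92487; E[X] < 1, so R_5(7) > 335.


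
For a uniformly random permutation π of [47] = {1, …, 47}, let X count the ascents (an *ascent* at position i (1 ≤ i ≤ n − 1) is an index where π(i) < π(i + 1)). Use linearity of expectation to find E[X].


Write X = Σ X_I over i = 1, …, 46, with X_I the indicator of one ascent.
There are 46 indicators.
For each fixed i, the pair (π(i), π(i+1)) is a uniformly random ordered pair of distinct values from {1, …, 47}; by symmetry P[π(i) < π(i+1)] = 1/2.
By linearity: E[X] = 46 · (1/2) = (47 − 1) · (1/2) = 23 ≈ 23.000.

E[X] = 23 = 23.000.


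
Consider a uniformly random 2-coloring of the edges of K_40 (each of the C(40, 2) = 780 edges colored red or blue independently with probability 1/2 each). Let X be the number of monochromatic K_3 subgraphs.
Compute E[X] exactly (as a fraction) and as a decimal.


Let X = Σ_S X_S over the C(40, 3) = 9880 subsets S of size 3, where X_S = 1 if the K_3 on S is monochromatic.
For a fixed S, the K_3 on S has C(3, 2) = 3 edges. P[all 3 edges red] = (1/2)^3, and likewise for blue, so P[monochromatic] = 2·(1/2)^3 = 2^{1 − 3} = 1/4.
By linearity: E[X] = C(40, 3) · 2^{1 − 3} = 9880 · 1/4 = 2470.
Numerically: E[X] ≈ 2470.000.

E[X] = C(40,3)·2^(1−C(3,2)) = 2470 ≈ 2470.000.


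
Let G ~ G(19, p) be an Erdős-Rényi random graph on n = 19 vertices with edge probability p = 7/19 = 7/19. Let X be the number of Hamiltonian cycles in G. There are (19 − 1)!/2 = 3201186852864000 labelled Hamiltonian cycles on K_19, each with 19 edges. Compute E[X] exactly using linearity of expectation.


K_19 has (19 − 1)!/2 = 3201186852864000 labelled Hamiltonian cycles.
For each such Hamiltonian cycle H, let X_H = 1 if all 19 edges of H are present in G. Then P[X_H = 1] = p^{19} = (7/19)^{19} = 11398895185373143/1978419655660313589123979.
By linearity of expectation: E[X] = Σ_H E[X_H] = 3201186852864000 · p^{19} = 3201186852864000 · 11398895185373143/1978419655660313589123979 = 36489993404591253525678231552000/1978419655660313589123979.
Numerically: E[X] ≈ 1.84e+07.

E[X] = 3201186852864000 · (7/19)^{19} = 36489993404591253525678231552000/1978419655660313589123979 ≈ 1.84e+07.


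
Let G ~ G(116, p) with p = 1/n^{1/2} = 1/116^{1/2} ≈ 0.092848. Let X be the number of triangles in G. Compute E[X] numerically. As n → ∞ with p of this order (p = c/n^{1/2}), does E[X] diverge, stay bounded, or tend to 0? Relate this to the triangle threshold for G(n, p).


Number of potential triangles: C(116, 3) = 253460.
Each occurs with probability p³ ≈ (0.092848)³ ≈ 8.0041094e-04.
By linearity: E[X] = C(116, 3)·p³ ≈ 253460 · 8.0041094e-04 ≈ 202.87216.
Since α = 1/2 < 1, p = c/n^{1/2} ≫ 1/n is above the triangle threshold p ~ 1/n. Asymptotically E[X] ~ (c³/6)·n^{3(1−α)} = (1³/6)·n^{1.5} → ∞; triangles are abundant w.h.p.

E[X] ≈ 202.87216; in regime p = Θ(1/n^{1/2}) E[X] diverges (above the triangle threshold p ~ 1/n).


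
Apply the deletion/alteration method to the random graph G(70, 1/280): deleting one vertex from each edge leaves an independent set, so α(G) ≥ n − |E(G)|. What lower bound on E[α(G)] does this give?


E[|E(G)|] = C(70, 2)·p = 2415 · (1/280) = 69/8.
E[α(G)] ≥ n − E[|E(G)|] = 70 − 69/8 = 491/8.
Numerically: ≈ 61.37500.
(This is only a lower bound; the true E[α(G)] may be larger.)

E[α(G)] ≥ 491/8 ≈ 61.37500.


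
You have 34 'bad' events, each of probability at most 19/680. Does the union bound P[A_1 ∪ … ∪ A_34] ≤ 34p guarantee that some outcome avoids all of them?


Union bound: P[∪_{i=1}^{34} A_i] ≤ Σ_i P[A_i] ≤ 34·p = 34·(19/680) = 19/20.
Numerically: 19/20 ≈ 0.95000.
Is 19/20 < 1? YES.
Since P[∪ A_i] ≤ 19/20 < 1, the complement has P[∩ A_i^c] ≥ 1 − 19/20 = 1/20 > 0, so some outcome avoids every A_i.

34·p = 19/20 ≈ 0.95000; existence CERTIFIED by the union bound.


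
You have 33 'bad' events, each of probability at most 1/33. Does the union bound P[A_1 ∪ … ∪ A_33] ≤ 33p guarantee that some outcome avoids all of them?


Union bound: P[∪_{i=1}^{33} A_i] ≤ Σ_i P[A_i] ≤ 33·p = 33·(1/33) = 1.
Numerically: 1 ≈ 1.000000.
Is 1 < 1? NO.
Since the bound 1 is ≥ 1, the union bound is uninformative here; it does NOT by itself certify existence.

33·p = 1 ≈ 1.000000; existence NOT certified by the union bound.


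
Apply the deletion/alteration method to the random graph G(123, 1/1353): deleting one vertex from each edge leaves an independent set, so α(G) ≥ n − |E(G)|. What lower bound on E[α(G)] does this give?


E[|E(G)|] = C(123, 2)·p = 7503 · (1/1353) = 61/11.
E[α(G)] ≥ n − E[|E(G)|] = 123 − 61/11 = 1292/11.
Numerically: ≈ 117.455.
(This is only a lower bound; the true E[α(G)] may be larger.)

E[α(G)] ≥ 1292/11 ≈ 117.455.


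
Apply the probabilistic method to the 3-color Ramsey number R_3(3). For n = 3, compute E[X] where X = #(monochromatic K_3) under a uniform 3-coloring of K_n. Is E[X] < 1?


E[X] = C(3, 3) · 3^{1 − 3} = 1 · 3^{−2} = 1/9.
As a reduced fraction: E[X] = 1/9 ≈ 0.111.
Is E[X] < 1? YES.
Since E[X] < 1, there exists a 3-coloring of K_{3} with no monochromatic K_3; hence R_3(3) > 3.

E[X] = 1/9 ≈ 0.111; E[X] < 1, so R_3(3) > 3.


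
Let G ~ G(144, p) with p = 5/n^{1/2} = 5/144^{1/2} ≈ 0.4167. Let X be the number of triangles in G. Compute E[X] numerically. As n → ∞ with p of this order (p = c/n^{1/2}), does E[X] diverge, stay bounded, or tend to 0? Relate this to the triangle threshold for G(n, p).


Number of potential triangles: C(144, 3) = 487344.
Each occurs with probability p³ ≈ (0.4167)³ ≈ 7.233796e-02.
By linearity: E[X] = C(144, 3)·p³ ≈ 487344 · 7.233796e-02 ≈ 35253.4722.
Since α = 1/2 < 1, p = c/n^{1/2} ≫ 1/n is above the triangle threshold p ~ 1/n. Asymptotically E[X] ~ (c³/6)·n^{3(1−α)} = (5³/6)·n^{1.5} → ∞; triangles are abundant w.h.p.

E[X] ≈ 35253.4722; in regime p = Θ(1/n^{1/2}) E[X] diverges (above the triangle threshold p ~ 1/n).


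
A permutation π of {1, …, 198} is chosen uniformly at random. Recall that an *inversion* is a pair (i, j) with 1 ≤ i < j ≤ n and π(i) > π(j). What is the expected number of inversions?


Write X = Σ X_I over the C(198, 2) = 19503 pairs i < j, with X_I the indicator of one inversion.
There are 19503 indicators.
For each fixed pair i < j, the values π(i) and π(j) are two distinct elements of {1, …, 198} in uniformly random order; by symmetry P[π(i) > π(j)] = 1/2.
By linearity: E[X] = 19503 · (1/2) = C(198, 2) · (1/2) = 19503/2 = 19503/2 ≈ 9751.500.

E[X] = 19503/2 = 9751.500.


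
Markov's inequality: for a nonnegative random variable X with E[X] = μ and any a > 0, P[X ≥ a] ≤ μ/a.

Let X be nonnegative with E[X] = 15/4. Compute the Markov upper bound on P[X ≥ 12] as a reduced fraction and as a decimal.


μ = E[X] = 15/4, a = 12.
Markov: P[X ≥ 12] ≤ μ/a = (15/4)/12 = 5/16.
Numerically: ≈ 0.312.
(Since a = 12 > μ = 3.750, the bound 5/16 is < 1 and informative.)

P[X ≥ 12] ≤ 5/16 ≈ 0.312.


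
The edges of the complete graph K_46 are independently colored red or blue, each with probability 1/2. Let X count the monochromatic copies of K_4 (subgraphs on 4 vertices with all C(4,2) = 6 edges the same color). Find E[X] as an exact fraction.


Let X = Σ_S X_S over the C(46, 4) = 163185 subsets S of size 4, where X_S = 1 if the K_4 on S is monochromatic.
For a fixed S, the K_4 on S has C(4, 2) = 6 edges. P[all 6 edges red] = (1/2)^6, and likewise for blue, so P[monochromatic] = 2·(1/2)^6 = 2^{1 − 6} = 1/32.
By linearity of expectation: E[X] = C(46, 4) · 2^{1 − 6} = 163185 · 1/32 = 163185/32.
Numerically: E[X] ≈ 5099.5312.

E[X] = C(46,4)·2^(1−C(4,2)) = 163185/32 ≈ 5099.5312.


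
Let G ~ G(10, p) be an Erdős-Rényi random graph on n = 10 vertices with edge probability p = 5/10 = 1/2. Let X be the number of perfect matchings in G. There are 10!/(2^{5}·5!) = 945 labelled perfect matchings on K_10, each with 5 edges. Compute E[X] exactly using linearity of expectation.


K_10 has 10!/(2^{5}·5!) = 945 labelled perfect matchings.
For each such perfect matching H, let X_H = 1 if all 5 edges of H are present in G. Then P[X_H = 1] = p^{5} = (1/2)^{5} = 1/32.
By linearity of expectation: E[X] = Σ_H E[X_H] = 945 · p^{5} = 945 · 1/32 = 945/32.
Numerically: E[X] ≈ 29.5.

E[X] = 945 · (1/2)^{5} = 945/32 ≈ 29.5.


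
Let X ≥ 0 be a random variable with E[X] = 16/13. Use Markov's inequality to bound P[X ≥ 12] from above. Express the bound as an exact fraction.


μ = E[X] = 16/13, a = 12.
Markov: P[X ≥ 12] ≤ μ/a = (16/13)/12 = 4/39.
Numerically: ≈ 0.10256.
(Since a = 12 > μ = 1.23077, the bound 4/39 is < 1 and informative.)

P[X ≥ 12] ≤ 4/39 ≈ 0.10256.


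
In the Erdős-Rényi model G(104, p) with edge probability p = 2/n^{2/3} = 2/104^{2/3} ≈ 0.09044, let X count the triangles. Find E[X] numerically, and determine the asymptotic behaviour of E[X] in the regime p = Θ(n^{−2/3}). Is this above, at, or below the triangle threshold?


Number of potential triangles: C(104, 3) = 182104.
Each occurs with probability p³ ≈ (0.09044)³ ≈ 7.396450e-04.
By linearity: E[X] = C(104, 3)·p³ ≈ 182104 · 7.396450e-04 ≈ 134.6923.
Since α = 2/3 < 1, p = c/n^{2/3} ≫ 1/n is above the triangle threshold p ~ 1/n. Asymptotically E[X] ~ (c³/6)·n^{3(1−α)} = (2³/6)·n^{1} → ∞; triangles are abundant w.h.p.

E[X] ≈ 134.6923; in regime p = Θ(1/n^{2/3}) E[X] diverges (above the triangle threshold p ~ 1/n).


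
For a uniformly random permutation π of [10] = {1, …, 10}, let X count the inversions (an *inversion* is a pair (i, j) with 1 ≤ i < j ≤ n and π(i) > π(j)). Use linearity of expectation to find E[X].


Write X = Σ X_I over the C(10, 2) = 45 pairs i < j, with X_I the indicator of one inversion.
There are 45 indicators.
For each fixed pair i < j, the values π(i) and π(j) are two distinct elements of {1, …, 10} in uniformly random order; by symmetry P[π(i) > π(j)] = 1/2.
By linearity: E[X] = 45 · (1/2) = C(10, 2) · (1/2) = 45/2 = 45/2 ≈ 22.50000.

E[X] = 45/2 = 22.50000.


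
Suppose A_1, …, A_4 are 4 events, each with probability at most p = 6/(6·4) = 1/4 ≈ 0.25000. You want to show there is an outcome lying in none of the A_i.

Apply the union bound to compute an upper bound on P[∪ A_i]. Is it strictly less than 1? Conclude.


Union bound: P[∪_{i=1}^{4} A_i] ≤ Σ_i P[A_i] ≤ 4·p = 4·(1/4) = 1.
Numerically: 1 ≈ 1.00000.
Is 1 < 1? NO.
Since the bound 1 is ≥ 1, the union bound is uninformative here; it does NOT by itself certify existence.

4·p = 1 ≈ 1.00000; existence NOT certified by the union bound.


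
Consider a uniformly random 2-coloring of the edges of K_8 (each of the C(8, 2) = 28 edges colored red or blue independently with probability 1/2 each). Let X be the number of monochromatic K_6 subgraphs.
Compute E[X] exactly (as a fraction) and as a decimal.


Let X = Σ_S X_S over the C(8, 6) = 28 subsets S of size 6, where X_S = 1 if the K_6 on S is monochromatic.
For a fixed S, the K_6 on S has C(6, 2) = 15 edges. P[all 15 edges red] = (1/2)^15, and likewise for blue, so P[monochromatic] = 2·(1/2)^15 = 2^{1 − 15} = 1/16384.
By linearity: E[X] = C(8, 6) · 2^{1 − 15} = 28 · 1/16384 = 7/4096.
Numerically: E[X] ≈ 0.002.

E[X] = C(8,6)·2^(1−C(6,2)) = 7/4096 ≈ 0.002.


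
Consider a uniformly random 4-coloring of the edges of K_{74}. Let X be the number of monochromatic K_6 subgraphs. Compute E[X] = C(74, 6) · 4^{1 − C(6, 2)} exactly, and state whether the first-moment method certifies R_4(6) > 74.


E[X] = C(74, 6) · 4^{1 − 15} = 185250786 · 4^{−14} = 185250786/268435456.
As a reduced fraction: E[X] = 92625393/134217728 ≈ 0.690113.
Is E[X] < 1? YES.
Since E[X] < 1, there exists a 4-coloring of K_{74} with no monochromatic K_6; hence R_4(6) > 74.

E[X] = 92625393/134217728 ≈ 0.690113; E[X] < 1, so R_4(6) > 74.


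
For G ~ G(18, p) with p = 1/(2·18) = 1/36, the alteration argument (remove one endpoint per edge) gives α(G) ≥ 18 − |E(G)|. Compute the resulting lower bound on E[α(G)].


E[|E(G)|] = C(18, 2)·p = 153 · (1/36) = 17/4.
E[α(G)] ≥ n − E[|E(G)|] = 18 − 17/4 = 55/4.
Numerically: ≈ 13.750.
(This is only a lower bound; the true E[α(G)] may be larger.)

E[α(G)] ≥ 55/4 ≈ 13.750.


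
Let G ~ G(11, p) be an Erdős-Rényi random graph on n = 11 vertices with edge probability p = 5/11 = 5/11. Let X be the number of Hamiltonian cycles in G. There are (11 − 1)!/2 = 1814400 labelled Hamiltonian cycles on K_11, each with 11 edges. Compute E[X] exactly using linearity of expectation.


K_11 has (11 − 1)!/2 = 1814400 labelled Hamiltonian cycles.
For each such Hamiltonian cycle H, let X_H = 1 if all 11 edges of H are present in G. Then P[X_H = 1] = p^{11} = (5/11)^{11} = 48828125/285311670611.
By linearity: E[X] = Σ_H E[X_H] = 1814400 · p^{11} = 1814400 · 48828125/285311670611 = 88593750000000/285311670611.
Numerically: E[X] ≈ 310.5.

E[X] = 1814400 · (5/11)^{11} = 88593750000000/285311670611 ≈ 310.5.


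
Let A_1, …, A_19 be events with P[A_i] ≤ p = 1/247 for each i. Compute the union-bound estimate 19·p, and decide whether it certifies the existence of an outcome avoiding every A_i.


Union bound: P[∪_{i=1}^{19} A_i] ≤ Σ_i P[A_i] ≤ 19·p = 19·(1/247) = 1/13.
Numerically: 1/13 ≈ 0.077.
Is 1/13 < 1? YES.
Since P[∪ A_i] ≤ 1/13 < 1, the complement has P[∩ A_i^c] ≥ 1 − 1/13 = 12/13 > 0, so some outcome avoids every A_i.

19·p = 1/13 ≈ 0.077; existence CERTIFIED by the union bound.


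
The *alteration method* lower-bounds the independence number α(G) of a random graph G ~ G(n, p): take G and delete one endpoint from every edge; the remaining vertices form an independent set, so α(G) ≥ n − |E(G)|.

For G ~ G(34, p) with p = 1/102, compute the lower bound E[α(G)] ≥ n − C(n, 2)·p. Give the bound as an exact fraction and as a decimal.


E[|E(G)|] = C(34, 2)·p = 561 · (1/102) = 11/2.
E[α(G)] ≥ n − E[|E(G)|] = 34 − 11/2 = 57/2.
Numerically: ≈ 28.50000.
(This is only a lower bound; the true E[α(G)] may be larger.)

E[α(G)] ≥ 57/2 ≈ 28.50000.


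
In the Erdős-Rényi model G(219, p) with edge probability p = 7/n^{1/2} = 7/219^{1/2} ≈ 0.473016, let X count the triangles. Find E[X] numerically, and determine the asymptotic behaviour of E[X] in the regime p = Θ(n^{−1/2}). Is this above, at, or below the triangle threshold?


Number of potential triangles: C(219, 3) = 1726669.
Each occurs with probability p³ ≈ (0.473016)³ ≈ 1.05834667e-01.
By linearity: E[X] = C(219, 3)·p³ ≈ 1726669 · 1.05834667e-01 ≈ 182741.438682.
Since α = 1/2 < 1, p = c/n^{1/2} ≫ 1/n is above the triangle threshold p ~ 1/n. Asymptotically E[X] ~ (c³/6)·n^{3(1−α)} = (7³/6)·n^{1.5} → ∞; triangles are abundant w.h.p.

E[X] ≈ 182741.438682; in regime p = Θ(1/n^{1/2}) E[X] diverges (above the triangle threshold p ~ 1/n).


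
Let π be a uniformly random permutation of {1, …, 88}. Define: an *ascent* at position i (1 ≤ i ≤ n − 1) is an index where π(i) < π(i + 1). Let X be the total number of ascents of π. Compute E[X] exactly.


Write X = Σ X_I over i = 1, …, 87, with X_I the indicator of one ascent.
There are 87 indicators.
For each fixed i, the pair (π(i), π(i+1)) is a uniformly random ordered pair of distinct values from {1, …, 88}; by symmetry P[π(i) < π(i+1)] = 1/2.
By linearity: E[X] = 87 · (1/2) = (88 − 1) · (1/2) = 87/2 ≈ 43.500.

E[X] = 87/2 = 43.500.


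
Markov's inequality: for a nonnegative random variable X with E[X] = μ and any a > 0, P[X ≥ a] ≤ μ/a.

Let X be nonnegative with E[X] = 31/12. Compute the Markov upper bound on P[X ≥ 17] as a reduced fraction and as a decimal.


μ = E[X] = 31/12, a = 17.
Markov: P[X ≥ 17] ≤ μ/a = (31/12)/17 = 31/204.
Numerically: ≈ 0.15196.
(Since a = 17 > μ = 2.58333, the bound 31/204 is < 1 and informative.)

P[X ≥ 17] ≤ 31/204 ≈ 0.15196.


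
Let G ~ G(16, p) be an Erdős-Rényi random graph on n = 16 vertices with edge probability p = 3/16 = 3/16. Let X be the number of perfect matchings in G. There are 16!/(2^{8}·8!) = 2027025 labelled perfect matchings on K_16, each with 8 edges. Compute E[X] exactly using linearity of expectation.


K_16 has 16!/(2^{8}·8!) = 2027025 labelled perfect matchings.
For each such perfect matching H, let X_H = 1 if all 8 edges of H are present in G. Then P[X_H = 1] = p^{8} = (3/16)^{8} = 6561/4294967296.
By linearity of expectation: E[X] = Σ_H E[X_H] = 2027025 · p^{8} = 2027025 · 6561/4294967296 = 13299311025/4294967296.
Numerically: E[X] ≈ 3.09649.

E[X] = 2027025 · (3/16)^{8} = 13299311025/4294967296 ≈ 3.09649.


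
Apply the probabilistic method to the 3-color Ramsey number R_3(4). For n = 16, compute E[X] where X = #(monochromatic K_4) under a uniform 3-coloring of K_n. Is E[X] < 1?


E[X] = C(16, 4) · 3^{1 − 6} = 1820 · 3^{−5} = 1820/243.
As a reduced fraction: E[X] = 1820/243 ≈ 7.489712.
Is E[X] < 1? NO.
Since E[X] ≥ 1, the first-moment bound is inconclusive at n = 16; it does NOT by itself certify R_3(4) > 16.

E[X] = 1820/243 ≈ 7.489712; E[X] ≥ 1; first-moment method inconclusive here.


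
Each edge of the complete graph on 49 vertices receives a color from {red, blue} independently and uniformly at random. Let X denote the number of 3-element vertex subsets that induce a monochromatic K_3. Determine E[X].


Let X = Σ_S X_S over the C(49, 3) = 18424 subsets S of size 3, where X_S = 1 if the K_3 on S is monochromatic.
For a fixed S, the K_3 on S has C(3, 2) = 3 edges. P[all 3 edges red] = (1/2)^3, and likewise for blue, so P[monochromatic] = 2·(1/2)^3 = 2^{1 − 3} = 1/4.
Summing: E[X] = C(49, 3) · 2^{1 − 3} = 18424 · 1/4 = 4606.
Numerically: E[X] ≈ 4606.00000.

E[X] = C(49,3)·2^(1−C(3,2)) = 4606 ≈ 4606.00000.


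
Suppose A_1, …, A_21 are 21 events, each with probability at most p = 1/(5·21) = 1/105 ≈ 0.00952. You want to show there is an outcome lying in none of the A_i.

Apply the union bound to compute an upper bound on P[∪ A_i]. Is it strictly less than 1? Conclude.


Union bound: P[∪_{i=1}^{21} A_i] ≤ Σ_i P[A_i] ≤ 21·p = 21·(1/105) = 1/5.
Numerically: 1/5 ≈ 0.20000.
Is 1/5 < 1? YES.
Since P[∪ A_i] ≤ 1/5 < 1, the complement has P[∩ A_i^c] ≥ 1 − 1/5 = 4/5 > 0, so some outcome avoids every A_i.

21·p = 1/5 ≈ 0.20000; existence CERTIFIED by the union bound.


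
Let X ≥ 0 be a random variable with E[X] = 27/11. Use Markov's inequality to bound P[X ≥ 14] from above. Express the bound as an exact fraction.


μ = E[X] = 27/11, a = 14.
Markov: P[X ≥ 14] ≤ μ/a = (27/11)/14 = 27/154.
Numerically: ≈ 0.1753.
(Since a = 14 > μ = 2.4545, the bound 27/154 is < 1 and informative.)

P[X ≥ 14] ≤ 27/154 ≈ 0.1753.


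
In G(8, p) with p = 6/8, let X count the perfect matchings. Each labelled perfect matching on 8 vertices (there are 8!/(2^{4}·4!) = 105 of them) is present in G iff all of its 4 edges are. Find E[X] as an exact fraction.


K_8 has 8!/(2^{4}·4!) = 105 labelled perfect matchings.
For each such perfect matching H, let X_H = 1 if all 4 edges of H are present in G. Then P[X_H = 1] = p^{4} = (3/4)^{4} = 81/256.
By linearity of expectation: E[X] = Σ_H E[X_H] = 105 · p^{4} = 105 · 81/256 = 8505/256.
Numerically: E[X] ≈ 33.2227.

E[X] = 105 · (3/4)^{4} = 8505/256 ≈ 33.2227.


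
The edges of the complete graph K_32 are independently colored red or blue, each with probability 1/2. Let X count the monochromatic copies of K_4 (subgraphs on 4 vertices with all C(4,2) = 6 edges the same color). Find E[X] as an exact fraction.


Let X = Σ_S X_S over the C(32, 4) = 35960 subsets S of size 4, where X_S = 1 if the K_4 on S is monochromatic.
For a fixed S, the K_4 on S has C(4, 2) = 6 edges. P[all 6 edges red] = (1/2)^6, and likewise for blue, so P[monochromatic] = 2·(1/2)^6 = 2^{1 − 6} = 1/32.
By linearity: E[X] = C(32, 4) · 2^{1 − 6} = 35960 · 1/32 = 4495/4.
Numerically: E[X] ≈ 1123.7500.

E[X] = C(32,4)·2^(1−C(4,2)) = 4495/4 ≈ 1123.7500.


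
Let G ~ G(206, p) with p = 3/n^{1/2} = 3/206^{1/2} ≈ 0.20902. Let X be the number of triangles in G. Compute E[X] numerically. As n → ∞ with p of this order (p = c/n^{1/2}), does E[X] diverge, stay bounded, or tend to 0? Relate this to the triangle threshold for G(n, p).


Number of potential triangles: C(206, 3) = 1435820.
Each occurs with probability p³ ≈ (0.20902)³ ≈ 9.13193757e-03.
By linearity: E[X] = C(206, 3)·p³ ≈ 1435820 · 9.13193757e-03 ≈ 13111.818596.
Since α = 1/2 < 1, p = c/n^{1/2} ≫ 1/n is above the triangle threshold p ~ 1/n. Asymptotically E[X] ~ (c³/6)·n^{3(1−α)} = (3³/6)·n^{1.5} → ∞; triangles are abundant w.h.p.

E[X] ≈ 13111.818596; in regime p = Θ(1/n^{1/2}) E[X] diverges (above the triangle threshold p ~ 1/n).


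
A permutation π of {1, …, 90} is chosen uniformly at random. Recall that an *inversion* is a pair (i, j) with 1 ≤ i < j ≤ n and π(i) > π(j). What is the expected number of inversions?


Write X = Σ X_I over the C(90, 2) = 4005 pairs i < j, with X_I the indicator of one inversion.
There are 4005 indicators.
For each fixed pair i < j, the values π(i) and π(j) are two distinct elements of {1, …, 90} in uniformly random order; by symmetry P[π(i) > π(j)] = 1/2.
By linearity: E[X] = 4005 · (1/2) = C(90, 2) · (1/2) = 4005/2 = 4005/2 ≈ 2002.5000.

E[X] = 4005/2 = 2002.5000.


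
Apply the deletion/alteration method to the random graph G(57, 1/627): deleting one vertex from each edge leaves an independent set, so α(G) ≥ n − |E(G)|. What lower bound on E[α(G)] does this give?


E[|E(G)|] = C(57, 2)·p = 1596 · (1/627) = 28/11.
E[α(G)] ≥ n − E[|E(G)|] = 57 − 28/11 = 599/11.
Numerically: ≈ 54.45455.
(This is only a lower bound; the true E[α(G)] may be larger.)

E[α(G)] ≥ 599/11 ≈ 54.45455.
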